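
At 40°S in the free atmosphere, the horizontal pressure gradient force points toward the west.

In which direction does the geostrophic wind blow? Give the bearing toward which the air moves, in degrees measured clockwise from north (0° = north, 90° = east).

180°

The pressure-gradient force points toward the west (bearing 270°).
Geostrophic balance: in the Southern Hemisphere the Coriolis force deflects motion to the left, so the geostrophic wind blows 90° to the left of the pressure-gradient force (low pressure on the right).
Rotating 270° by 90° counterclockwise gives 180° — the wind blows toward the south.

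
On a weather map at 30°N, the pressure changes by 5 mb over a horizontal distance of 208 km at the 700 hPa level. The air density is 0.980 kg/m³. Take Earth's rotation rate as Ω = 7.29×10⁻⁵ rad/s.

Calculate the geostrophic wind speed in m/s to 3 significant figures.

Coriolis parameter at 30°N:
f = 2Ω sin φ = 2 × 7.29×10⁻⁵ × sin 30° = 7.29×10⁻⁵ s⁻¹
Pressure gradient: |∂P/∂n| = 500 Pa / 208000 m = 2.40×10⁻³ Pa/m
Geostrophic balance (pressure-gradient force = Coriolis force):
V_g = (1/(fρ)) |∂P/∂n| = 2.40×10⁻³ / (7.29×10⁻⁵ × 0.980) = 33.6 m/s

33.6 m/s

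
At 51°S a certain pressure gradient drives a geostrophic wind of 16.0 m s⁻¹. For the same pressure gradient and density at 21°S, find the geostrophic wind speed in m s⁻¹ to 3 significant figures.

34.7 m s⁻¹

With the same pressure gradient and density, V_g ∝ 1/f ∝ 1/sin φ.
V₂ = V₁ · sin φ₁ / sin φ₂ = 16.0 × sin 51° / sin 21°
V₂ = 16.0 × 0.7771/0.3584 = 34.7 m s⁻¹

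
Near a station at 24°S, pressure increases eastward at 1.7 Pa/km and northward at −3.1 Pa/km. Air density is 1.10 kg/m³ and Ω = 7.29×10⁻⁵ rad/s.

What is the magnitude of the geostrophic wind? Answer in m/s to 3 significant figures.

Coriolis parameter at 24°S:
f = 2Ω sin φ = 2 × 7.29×10⁻⁵ × sin 24° = 5.93×10⁻⁵ s⁻¹
In the Southern Hemisphere f is negative: f = −5.93×10⁻⁵ s⁻¹.
Component geostrophic relations (x east, y north):
u_g = −(1/(fρ)) ∂P/∂y,  v_g = (1/(fρ)) ∂P/∂x
u_g = −(−3.1×10⁻³)/(−5.93×10⁻⁵ × 1.10) = −47.5 m/s;  v_g = (1.7×10⁻³)/(−5.93×10⁻⁵ × 1.10) = −26.1 m/s
|V_g| = √(u_g² + v_g²) = 54.2 m/s

54.2 m/s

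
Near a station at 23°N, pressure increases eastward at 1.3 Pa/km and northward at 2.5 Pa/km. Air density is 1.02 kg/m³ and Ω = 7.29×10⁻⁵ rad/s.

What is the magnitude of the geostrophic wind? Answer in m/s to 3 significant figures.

Coriolis parameter at 23°N:
f = 2Ω sin φ = 2 × 7.29×10⁻⁵ × sin 23° = 5.70×10⁻⁵ s⁻¹
Component geostrophic relations (x east, y north):
u_g = −(1/(fρ)) ∂P/∂y,  v_g = (1/(fρ)) ∂P/∂x
u_g = −(2.5×10⁻³)/(5.70×10⁻⁵ × 1.02) = −43.0 m/s;  v_g = (1.3×10⁻³)/(5.70×10⁻⁵ × 1.02) = 22.4 m/s
|V_g| = √(u_g² + v_g²) = 48.5 m/s

48.5 m/s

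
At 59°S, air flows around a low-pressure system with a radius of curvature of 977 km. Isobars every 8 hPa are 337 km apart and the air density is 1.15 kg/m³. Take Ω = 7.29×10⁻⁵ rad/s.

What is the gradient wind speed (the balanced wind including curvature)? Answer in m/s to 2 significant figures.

15 m/s

Coriolis parameter at 59°S:
f = 2Ω sin φ = 2 × 7.29×10⁻⁵ × sin 59° = 1.25×10⁻⁴ s⁻¹
Pressure gradient: |∂P/∂n| = 800 Pa / 337000 m = 2.37×10⁻³ Pa/m
Geostrophic speed: V_g = |∂P/∂n|/(fρ) = 2.37×10⁻³/(1.25×10⁻⁴ × 1.15) = 16.5 m/s
Around a low, centrifugal force acts outward with Coriolis, so pressure-gradient force balances both:
(1/ρ)|∂P/∂n| = fV + V²/R  →  V² + fR·V − fR·V_g = 0
With fR = 1.25×10⁻⁴ × 977×10³ m = 122 m/s:
V = [−fR + √((fR)² + 4 fR V_g)]/2 = [−122 + √(122² + 4×122×16.5)]/2 = 14.7 m/s
Subgeostrophic (V < V_g = 16.5 m/s), as expected around a low.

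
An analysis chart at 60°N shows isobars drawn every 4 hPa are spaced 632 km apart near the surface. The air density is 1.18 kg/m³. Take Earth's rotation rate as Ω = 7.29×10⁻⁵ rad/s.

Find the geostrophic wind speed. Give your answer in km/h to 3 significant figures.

15.3 km/h

Coriolis parameter at 60°N:
f = 2Ω sin φ = 2 × 7.29×10⁻⁵ × sin 60° = 1.26×10⁻⁴ s⁻¹
Pressure gradient: |∂P/∂n| = 400 Pa / 632000 m = 6.33×10⁻⁴ Pa/m
Geostrophic balance (pressure-gradient force = Coriolis force):
V_g = (1/(fρ)) |∂P/∂n| = 6.33×10⁻⁴ / (1.26×10⁻⁴ × 1.18) = 4.25 m/s
Converting: 4.25 m/s × 3.6 = 15.3 km/h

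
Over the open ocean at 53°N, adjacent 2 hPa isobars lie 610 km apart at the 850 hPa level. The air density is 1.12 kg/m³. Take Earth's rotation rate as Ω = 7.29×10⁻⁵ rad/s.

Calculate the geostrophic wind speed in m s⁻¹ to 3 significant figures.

2.51 m s⁻¹

Coriolis parameter at 53°N:
f = 2Ω sin φ = 2 × 7.29×10⁻⁵ × sin 53° = 1.16×10⁻⁴ s⁻¹
Pressure gradient: |∂P/∂n| = 200 Pa / 610000 m = 3.28×10⁻⁴ Pa/m
Geostrophic balance (pressure-gradient force = Coriolis force):
V_g = (1/(fρ)) |∂P/∂n| = 3.28×10⁻⁴ / (1.16×10⁻⁴ × 1.12) = 2.51 m/s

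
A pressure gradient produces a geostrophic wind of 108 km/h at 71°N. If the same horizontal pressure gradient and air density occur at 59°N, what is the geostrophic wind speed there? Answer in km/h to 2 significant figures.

With the same pressure gradient and density, V_g ∝ 1/f ∝ 1/sin φ.
V₂ = V₁ · sin φ₁ / sin φ₂ = 108 × sin 71° / sin 59°
V₂ = 108 × 0.9455/0.8572 = 120 km/h

120 km/h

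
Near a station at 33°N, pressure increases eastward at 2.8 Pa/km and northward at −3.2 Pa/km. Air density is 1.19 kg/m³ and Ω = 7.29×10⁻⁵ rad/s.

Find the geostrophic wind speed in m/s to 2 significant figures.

45 m/s

Coriolis parameter at 33°N:
f = 2Ω sin φ = 2 × 7.29×10⁻⁵ × sin 33° = 7.94×10⁻⁵ s⁻¹
Component geostrophic relations (x east, y north):
u_g = −(1/(fρ)) ∂P/∂y,  v_g = (1/(fρ)) ∂P/∂x
u_g = −(−3.2×10⁻³)/(7.94×10⁻⁵ × 1.19) = 33.9 m/s;  v_g = (2.8×10⁻³)/(7.94×10⁻⁵ × 1.19) = 29.6 m/s
|V_g| = √(u_g² + v_g²) = 45.0 m/s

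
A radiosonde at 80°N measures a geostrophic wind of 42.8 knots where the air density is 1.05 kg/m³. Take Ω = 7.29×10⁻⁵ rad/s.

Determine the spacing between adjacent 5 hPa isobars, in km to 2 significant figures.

150 km

Coriolis parameter at 80°N:
f = 2Ω sin φ = 2 × 7.29×10⁻⁵ × sin 80° = 1.44×10⁻⁴ s⁻¹
Wind speed in SI: 42.8 knots = 22.0 m/s
Geostrophic balance rearranged: |∂P/∂n| = f ρ V_g
|∂P/∂n| = 1.44×10⁻⁴ × 1.05 × 22.0 = 3.32×10⁻³ Pa/m
Isobar spacing: Δn = ΔP/|∂P/∂n| = 500 Pa / 3.32×10⁻³ Pa/m = 150622 m ≈ 150 km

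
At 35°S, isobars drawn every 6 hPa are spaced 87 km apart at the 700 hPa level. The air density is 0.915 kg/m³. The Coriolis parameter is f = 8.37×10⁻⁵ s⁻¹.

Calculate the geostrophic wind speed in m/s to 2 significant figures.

90 m/s

Pressure gradient: |∂P/∂n| = 600 Pa / 87000 m = 6.90×10⁻³ Pa/m
Geostrophic balance (pressure-gradient force = Coriolis force):
V_g = (1/(fρ)) |∂P/∂n| = 6.90×10⁻³ / (8.37×10⁻⁵ × 0.915) = 90.1 m/s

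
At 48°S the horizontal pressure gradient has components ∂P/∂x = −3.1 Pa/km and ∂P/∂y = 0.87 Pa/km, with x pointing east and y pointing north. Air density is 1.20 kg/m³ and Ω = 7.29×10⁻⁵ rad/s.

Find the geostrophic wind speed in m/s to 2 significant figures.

25 m/s

Coriolis parameter at 48°S:
f = 2Ω sin φ = 2 × 7.29×10⁻⁵ × sin 48° = 1.08×10⁻⁴ s⁻¹
In the Southern Hemisphere f is negative: f = −1.08×10⁻⁴ s⁻¹.
Component geostrophic relations (x east, y north):
u_g = −(1/(fρ)) ∂P/∂y,  v_g = (1/(fρ)) ∂P/∂x
u_g = −(0.87×10⁻³)/(−1.08×10⁻⁴ × 1.20) = 6.69 m/s;  v_g = (−3.1×10⁻³)/(−1.08×10⁻⁴ × 1.20) = 23.8 m/s
|V_g| = √(u_g² + v_g²) = 24.8 m/s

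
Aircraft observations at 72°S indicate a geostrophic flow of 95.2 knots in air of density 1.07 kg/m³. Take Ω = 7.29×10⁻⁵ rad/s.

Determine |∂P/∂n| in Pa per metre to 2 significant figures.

Coriolis parameter at 72°S:
f = 2Ω sin φ = 2 × 7.29×10⁻⁵ × sin 72° = 1.39×10⁻⁴ s⁻¹
Wind speed in SI: 95.2 knots = 49.0 m/s
Geostrophic balance rearranged: |∂P/∂n| = f ρ V_g
|∂P/∂n| = 1.39×10⁻⁴ × 1.07 × 49.0 = 7.27×10⁻³ Pa/m

7.3×10⁻³ Pa/m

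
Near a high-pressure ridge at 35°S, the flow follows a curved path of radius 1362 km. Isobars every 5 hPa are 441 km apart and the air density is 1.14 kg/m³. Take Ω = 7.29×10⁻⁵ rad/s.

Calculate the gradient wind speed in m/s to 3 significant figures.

13.5 m/s

Coriolis parameter at 35°S:
f = 2Ω sin φ = 2 × 7.29×10⁻⁵ × sin 35° = 8.36×10⁻⁵ s⁻¹
Pressure gradient: |∂P/∂n| = 500 Pa / 441000 m = 1.13×10⁻³ Pa/m
Geostrophic speed: V_g = |∂P/∂n|/(fρ) = 1.13×10⁻³/(8.36×10⁻⁵ × 1.14) = 11.9 m/s
Around a high, pressure-gradient force acts outward with centrifugal, so Coriolis balances both:
fV = (1/ρ)|∂P/∂n| + V²/R  →  V² − fR·V + fR·V_g = 0
With fR = 8.36×10⁻⁵ × 1362×10³ m = 114 m/s:
V = [fR − √((fR)² − 4 fR V_g)]/2 = [114 − √(114² − 4×114×11.9)]/2 = 13.5 m/s
Supergeostrophic (V > V_g = 11.9 m/s), as expected around a high.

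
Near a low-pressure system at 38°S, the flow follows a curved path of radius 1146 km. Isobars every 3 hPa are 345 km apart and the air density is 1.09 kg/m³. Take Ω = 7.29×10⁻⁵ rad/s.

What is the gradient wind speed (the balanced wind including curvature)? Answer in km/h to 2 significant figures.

30 km/h

Coriolis parameter at 38°S:
f = 2Ω sin φ = 2 × 7.29×10⁻⁵ × sin 38° = 8.98×10⁻⁵ s⁻¹
Pressure gradient: |∂P/∂n| = 300 Pa / 345000 m = 8.70×10⁻⁴ Pa/m
Geostrophic speed: V_g = |∂P/∂n|/(fρ) = 8.70×10⁻⁴/(8.98×10⁻⁵ × 1.09) = 8.89 m/s
Around a low, centrifugal force acts outward with Coriolis, so pressure-gradient force balances both:
(1/ρ)|∂P/∂n| = fV + V²/R  →  V² + fR·V − fR·V_g = 0
With fR = 8.98×10⁻⁵ × 1146×10³ m = 103 m/s:
V = [−fR + √((fR)² + 4 fR V_g)]/2 = [−103 + √(103² + 4×103×8.89)]/2 = 8.23 m/s
Subgeostrophic (V < V_g = 8.89 m/s), as expected around a low.
Converting: 8.23 m/s × 3.6 = 30 km/h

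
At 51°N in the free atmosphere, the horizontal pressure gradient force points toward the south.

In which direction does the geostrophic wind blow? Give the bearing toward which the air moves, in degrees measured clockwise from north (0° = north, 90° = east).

The pressure-gradient force points toward the south (bearing 180°).
Geostrophic balance: in the Northern Hemisphere the Coriolis force deflects motion to the right, so the geostrophic wind blows 90° to the right of the pressure-gradient force (low pressure on the left).
Rotating 180° by 90° clockwise gives 270° — the wind blows toward the west.

270°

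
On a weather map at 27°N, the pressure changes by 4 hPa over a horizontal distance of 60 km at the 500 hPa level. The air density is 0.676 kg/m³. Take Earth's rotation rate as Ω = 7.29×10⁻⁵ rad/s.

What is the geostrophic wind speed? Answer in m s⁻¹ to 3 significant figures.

149 m s⁻¹

Coriolis parameter at 27°N:
f = 2Ω sin φ = 2 × 7.29×10⁻⁵ × sin 27° = 6.62×10⁻⁵ s⁻¹
Pressure gradient: |∂P/∂n| = 400 Pa / 60000 m = 6.67×10⁻³ Pa/m
Geostrophic balance (pressure-gradient force = Coriolis force):
V_g = (1/(fρ)) |∂P/∂n| = 6.67×10⁻³ / (6.62×10⁻⁵ × 0.676) = 149 m/s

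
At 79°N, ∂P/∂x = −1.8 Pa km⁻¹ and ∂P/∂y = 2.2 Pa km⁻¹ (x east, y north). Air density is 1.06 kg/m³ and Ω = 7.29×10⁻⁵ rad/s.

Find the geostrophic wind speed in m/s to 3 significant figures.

18.7 m/s

Coriolis parameter at 79°N:
f = 2Ω sin φ = 2 × 7.29×10⁻⁵ × sin 79° = 1.43×10⁻⁴ s⁻¹
Component geostrophic relations (x east, y north):
u_g = −(1/(fρ)) ∂P/∂y,  v_g = (1/(fρ)) ∂P/∂x
u_g = −(2.2×10⁻³)/(1.43×10⁻⁴ × 1.06) = −14.5 m/s;  v_g = (−1.8×10⁻³)/(1.43×10⁻⁴ × 1.06) = −11.9 m/s
|V_g| = √(u_g² + v_g²) = 18.7 m/s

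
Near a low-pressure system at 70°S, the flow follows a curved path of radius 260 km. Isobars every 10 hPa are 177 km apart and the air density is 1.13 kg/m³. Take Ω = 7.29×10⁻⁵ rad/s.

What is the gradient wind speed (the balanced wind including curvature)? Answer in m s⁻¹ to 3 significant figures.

22.4 m s⁻¹

Coriolis parameter at 70°S:
f = 2Ω sin φ = 2 × 7.29×10⁻⁵ × sin 70° = 1.37×10⁻⁴ s⁻¹
Pressure gradient: |∂P/∂n| = 1000 Pa / 177000 m = 5.65×10⁻³ Pa/m
Geostrophic speed: V_g = |∂P/∂n|/(fρ) = 5.65×10⁻³/(1.37×10⁻⁴ × 1.13) = 36.5 m/s
Around a low, centrifugal force acts outward with Coriolis, so pressure-gradient force balances both:
(1/ρ)|∂P/∂n| = fV + V²/R  →  V² + fR·V − fR·V_g = 0
With fR = 1.37×10⁻⁴ × 260×10³ m = 35.6 m/s:
V = [−fR + √((fR)² + 4 fR V_g)]/2 = [−35.6 + √(35.6² + 4×35.6×36.5)]/2 = 22.4 m/s
Subgeostrophic (V < V_g = 36.5 m/s), as expected around a low.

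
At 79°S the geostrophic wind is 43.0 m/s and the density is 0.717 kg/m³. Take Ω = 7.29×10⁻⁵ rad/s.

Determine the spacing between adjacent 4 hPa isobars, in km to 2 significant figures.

Coriolis parameter at 79°S:
f = 2Ω sin φ = 2 × 7.29×10⁻⁵ × sin 79° = 1.43×10⁻⁴ s⁻¹
Geostrophic balance rearranged: |∂P/∂n| = f ρ V_g
|∂P/∂n| = 1.43×10⁻⁴ × 0.717 × 43.0 = 4.41×10⁻³ Pa/m
Isobar spacing: Δn = ΔP/|∂P/∂n| = 400 Pa / 4.41×10⁻³ Pa/m = 90650 m ≈ 91 km

91 km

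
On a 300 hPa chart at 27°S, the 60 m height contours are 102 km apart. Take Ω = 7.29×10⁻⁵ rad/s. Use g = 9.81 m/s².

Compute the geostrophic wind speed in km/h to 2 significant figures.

Coriolis parameter at 27°S:
f = 2Ω sin φ = 2 × 7.29×10⁻⁵ × sin 27° = 6.62×10⁻⁵ s⁻¹
Height gradient: |∂Z/∂n| = 60 m / 102000 m = 5.88×10⁻⁴
On a pressure surface, geostrophic balance gives V_g = (g/f)|∂Z/∂n|:
V_g = 9.81 × 5.88×10⁻⁴ / 6.62×10⁻⁵ = 87.2 m/s
Converting: 87.2 m/s × 3.6 = 310 km/h

310 km/h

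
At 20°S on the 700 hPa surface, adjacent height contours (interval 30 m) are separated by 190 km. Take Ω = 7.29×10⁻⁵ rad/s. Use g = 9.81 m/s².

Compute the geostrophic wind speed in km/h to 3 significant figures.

Coriolis parameter at 20°S:
f = 2Ω sin φ = 2 × 7.29×10⁻⁵ × sin 20° = 4.99×10⁻⁵ s⁻¹
Height gradient: |∂Z/∂n| = 30 m / 190000 m = 1.58×10⁻⁴
On a pressure surface, geostrophic balance gives V_g = (g/f)|∂Z/∂n|:
V_g = 9.81 × 1.58×10⁻⁴ / 4.99×10⁻⁵ = 31.1 m/s
Converting: 31.1 m/s × 3.6 = 112 km/h

112 km/h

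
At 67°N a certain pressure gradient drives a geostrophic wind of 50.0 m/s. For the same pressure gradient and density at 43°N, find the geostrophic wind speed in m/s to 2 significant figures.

With the same pressure gradient and density, V_g ∝ 1/f ∝ 1/sin φ.
V₂ = V₁ · sin φ₁ / sin φ₂ = 50.0 × sin 67° / sin 43°
V₂ = 50.0 × 0.9205/0.6820 = 67 m/s

67 m/s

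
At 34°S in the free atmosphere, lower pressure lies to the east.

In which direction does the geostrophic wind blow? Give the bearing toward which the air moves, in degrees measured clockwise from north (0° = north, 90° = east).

000°

The pressure-gradient force points toward the east (bearing 090°).
Geostrophic balance: in the Southern Hemisphere the Coriolis force deflects motion to the left, so the geostrophic wind blows 90° to the left of the pressure-gradient force (low pressure on the right).
Rotating 090° by 90° counterclockwise gives 000° — the wind blows toward the north.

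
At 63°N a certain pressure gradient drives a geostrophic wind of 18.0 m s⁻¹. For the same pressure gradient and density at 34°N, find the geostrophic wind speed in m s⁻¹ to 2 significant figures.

29 m s⁻¹

With the same pressure gradient and density, V_g ∝ 1/f ∝ 1/sin φ.
V₂ = V₁ · sin φ₁ / sin φ₂ = 18.0 × sin 63° / sin 34°
V₂ = 18.0 × 0.8910/0.5592 = 29 m s⁻¹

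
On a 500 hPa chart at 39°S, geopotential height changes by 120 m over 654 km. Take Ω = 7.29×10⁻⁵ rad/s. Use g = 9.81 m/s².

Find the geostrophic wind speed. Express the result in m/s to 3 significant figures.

19.6 m/s

Coriolis parameter at 39°S:
f = 2Ω sin φ = 2 × 7.29×10⁻⁵ × sin 39° = 9.18×10⁻⁵ s⁻¹
Height gradient: |∂Z/∂n| = 120 m / 654000 m = 1.83×10⁻⁴
On a pressure surface, geostrophic balance gives V_g = (g/f)|∂Z/∂n|:
V_g = 9.81 × 1.83×10⁻⁴ / 9.18×10⁻⁵ = 19.6 m/s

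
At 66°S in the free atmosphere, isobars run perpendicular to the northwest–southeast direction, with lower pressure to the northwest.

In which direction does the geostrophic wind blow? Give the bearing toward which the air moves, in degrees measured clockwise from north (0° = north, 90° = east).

225°

The pressure-gradient force points toward the northwest (bearing 315°).
Geostrophic balance: in the Southern Hemisphere the Coriolis force deflects motion to the left, so the geostrophic wind blows 90° to the left of the pressure-gradient force (low pressure on the right).
Rotating 315° by 90° counterclockwise gives 225° — the wind blows toward the southwest.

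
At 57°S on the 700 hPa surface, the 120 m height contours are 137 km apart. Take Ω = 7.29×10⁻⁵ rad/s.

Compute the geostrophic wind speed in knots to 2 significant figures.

140 knots

Coriolis parameter at 57°S:
f = 2Ω sin φ = 2 × 7.29×10⁻⁵ × sin 57° = 1.22×10⁻⁴ s⁻¹
Height gradient: |∂Z/∂n| = 120 m / 137000 m = 8.76×10⁻⁴
On a pressure surface, geostrophic balance gives V_g = (g/f)|∂Z/∂n|:
V_g = 9.81 × 8.76×10⁻⁴ / 1.22×10⁻⁴ = 70.3 m/s
Converting: 70.3 m/s × 1.944 = 140 knots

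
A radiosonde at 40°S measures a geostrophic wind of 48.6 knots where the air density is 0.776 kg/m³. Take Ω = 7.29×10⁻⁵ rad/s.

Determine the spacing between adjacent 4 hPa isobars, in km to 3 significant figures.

Coriolis parameter at 40°S:
f = 2Ω sin φ = 2 × 7.29×10⁻⁵ × sin 40° = 9.37×10⁻⁵ s⁻¹
Wind speed in SI: 48.6 knots = 25.0 m/s
Geostrophic balance rearranged: |∂P/∂n| = f ρ V_g
|∂P/∂n| = 9.37×10⁻⁵ × 0.776 × 25.0 = 1.82×10⁻³ Pa/m
Isobar spacing: Δn = ΔP/|∂P/∂n| = 400 Pa / 1.82×10⁻³ Pa/m = 219988 m ≈ 220 km

220 km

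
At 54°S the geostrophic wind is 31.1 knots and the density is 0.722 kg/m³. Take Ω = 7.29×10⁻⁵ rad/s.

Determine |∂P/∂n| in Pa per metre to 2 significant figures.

1.4×10⁻³ Pa/m

Coriolis parameter at 54°S:
f = 2Ω sin φ = 2 × 7.29×10⁻⁵ × sin 54° = 1.18×10⁻⁴ s⁻¹
Wind speed in SI: 31.1 knots = 16.0 m/s
Geostrophic balance rearranged: |∂P/∂n| = f ρ V_g
|∂P/∂n| = 1.18×10⁻⁴ × 0.722 × 16.0 = 1.36×10⁻³ Pa/m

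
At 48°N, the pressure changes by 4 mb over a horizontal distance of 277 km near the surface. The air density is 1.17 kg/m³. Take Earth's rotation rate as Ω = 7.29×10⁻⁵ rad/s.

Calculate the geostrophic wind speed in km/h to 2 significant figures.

41 km/h

Coriolis parameter at 48°N:
f = 2Ω sin φ = 2 × 7.29×10⁻⁵ × sin 48° = 1.08×10⁻⁴ s⁻¹
Pressure gradient: |∂P/∂n| = 400 Pa / 277000 m = 1.44×10⁻³ Pa/m
Geostrophic balance (pressure-gradient force = Coriolis force):
V_g = (1/(fρ)) |∂P/∂n| = 1.44×10⁻³ / (1.08×10⁻⁴ × 1.17) = 11.4 m/s
Converting: 11.4 m/s × 3.6 = 41 km/h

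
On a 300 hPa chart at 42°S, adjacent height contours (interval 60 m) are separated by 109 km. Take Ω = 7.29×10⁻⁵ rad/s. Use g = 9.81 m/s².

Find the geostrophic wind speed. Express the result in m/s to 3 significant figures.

Coriolis parameter at 42°S:
f = 2Ω sin φ = 2 × 7.29×10⁻⁵ × sin 42° = 9.76×10⁻⁵ s⁻¹
Height gradient: |∂Z/∂n| = 60 m / 109000 m = 5.50×10⁻⁴
On a pressure surface, geostrophic balance gives V_g = (g/f)|∂Z/∂n|:
V_g = 9.81 × 5.50×10⁻⁴ / 9.76×10⁻⁵ = 55.4 m/s

55.4 m/s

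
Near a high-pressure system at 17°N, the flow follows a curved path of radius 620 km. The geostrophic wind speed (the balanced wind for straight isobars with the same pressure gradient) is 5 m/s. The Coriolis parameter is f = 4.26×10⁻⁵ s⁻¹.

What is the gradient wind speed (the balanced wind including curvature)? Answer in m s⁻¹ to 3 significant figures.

Around a high, pressure-gradient force acts outward with centrifugal, so Coriolis balances both:
fV = (1/ρ)|∂P/∂n| + V²/R  →  V² − fR·V + fR·V_g = 0
With fR = 4.26×10⁻⁵ × 620×10³ m = 26.4 m/s:
V = [fR − √((fR)² − 4 fR V_g)]/2 = [26.4 − √(26.4² − 4×26.4×5)]/2 = 6.7 m/s
Supergeostrophic (V > V_g = 5 m/s), as expected around a high.

6.70 m s⁻¹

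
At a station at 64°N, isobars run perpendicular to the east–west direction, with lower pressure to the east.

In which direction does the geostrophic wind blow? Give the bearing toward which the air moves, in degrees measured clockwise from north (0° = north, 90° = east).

The pressure-gradient force points toward the east (bearing 090°).
Geostrophic balance: in the Northern Hemisphere the Coriolis force deflects motion to the right, so the geostrophic wind blows 90° to the right of the pressure-gradient force (low pressure on the left).
Rotating 090° by 90° clockwise gives 180° — the wind blows toward the south.

180°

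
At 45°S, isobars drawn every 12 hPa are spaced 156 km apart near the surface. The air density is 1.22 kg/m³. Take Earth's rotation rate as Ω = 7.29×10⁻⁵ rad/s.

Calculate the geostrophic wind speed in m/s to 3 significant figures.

Coriolis parameter at 45°S:
f = 2Ω sin φ = 2 × 7.29×10⁻⁵ × sin 45° = 1.03×10⁻⁴ s⁻¹
Pressure gradient: |∂P/∂n| = 1200 Pa / 156000 m = 7.69×10⁻³ Pa/m
Geostrophic balance (pressure-gradient force = Coriolis force):
V_g = (1/(fρ)) |∂P/∂n| = 7.69×10⁻³ / (1.03×10⁻⁴ × 1.22) = 61.2 m/s

61.2 m/s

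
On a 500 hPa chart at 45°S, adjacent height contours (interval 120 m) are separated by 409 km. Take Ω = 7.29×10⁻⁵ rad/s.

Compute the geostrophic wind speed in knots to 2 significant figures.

54 knots

Coriolis parameter at 45°S:
f = 2Ω sin φ = 2 × 7.29×10⁻⁵ × sin 45° = 1.03×10⁻⁴ s⁻¹
Height gradient: |∂Z/∂n| = 120 m / 409000 m = 2.93×10⁻⁴
On a pressure surface, geostrophic balance gives V_g = (g/f)|∂Z/∂n|:
V_g = 9.81 × 2.93×10⁻⁴ / 1.03×10⁻⁴ = 27.9 m/s
Converting: 27.9 m/s × 1.944 = 54 knots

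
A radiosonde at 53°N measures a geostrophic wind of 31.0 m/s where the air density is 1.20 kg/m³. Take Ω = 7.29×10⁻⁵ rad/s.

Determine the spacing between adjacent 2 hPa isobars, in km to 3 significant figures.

Coriolis parameter at 53°N:
f = 2Ω sin φ = 2 × 7.29×10⁻⁵ × sin 53° = 1.16×10⁻⁴ s⁻¹
Geostrophic balance rearranged: |∂P/∂n| = f ρ V_g
|∂P/∂n| = 1.16×10⁻⁴ × 1.20 × 31.0 = 4.33×10⁻³ Pa/m
Isobar spacing: Δn = ΔP/|∂P/∂n| = 200 Pa / 4.33×10⁻³ Pa/m = 46172 m ≈ 46.2 km

46.2 km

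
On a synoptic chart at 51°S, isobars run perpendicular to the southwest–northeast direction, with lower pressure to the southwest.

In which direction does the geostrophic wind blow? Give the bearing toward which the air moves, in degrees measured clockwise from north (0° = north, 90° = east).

The pressure-gradient force points toward the southwest (bearing 225°).
Geostrophic balance: in the Southern Hemisphere the Coriolis force deflects motion to the left, so the geostrophic wind blows 90° to the left of the pressure-gradient force (low pressure on the right).
Rotating 225° by 90° counterclockwise gives 135° — the wind blows toward the southeast.

135°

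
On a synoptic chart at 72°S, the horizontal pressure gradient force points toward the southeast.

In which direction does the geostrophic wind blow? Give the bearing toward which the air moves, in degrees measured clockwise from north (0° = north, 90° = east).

045°

The pressure-gradient force points toward the southeast (bearing 135°).
Geostrophic balance: in the Southern Hemisphere the Coriolis force deflects motion to the left, so the geostrophic wind blows 90° to the left of the pressure-gradient force (low pressure on the right).
Rotating 135° by 90° counterclockwise gives 045° — the wind blows toward the northeast.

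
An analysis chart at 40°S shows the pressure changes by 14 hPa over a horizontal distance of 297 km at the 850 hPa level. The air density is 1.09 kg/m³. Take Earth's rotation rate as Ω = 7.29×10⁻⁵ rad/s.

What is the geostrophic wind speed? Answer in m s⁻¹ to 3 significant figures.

46.1 m s⁻¹

Coriolis parameter at 40°S:
f = 2Ω sin φ = 2 × 7.29×10⁻⁵ × sin 40° = 9.37×10⁻⁵ s⁻¹
Pressure gradient: |∂P/∂n| = 1400 Pa / 297000 m = 4.71×10⁻³ Pa/m
Geostrophic balance (pressure-gradient force = Coriolis force):
V_g = (1/(fρ)) |∂P/∂n| = 4.71×10⁻³ / (9.37×10⁻⁵ × 1.09) = 46.1 m/s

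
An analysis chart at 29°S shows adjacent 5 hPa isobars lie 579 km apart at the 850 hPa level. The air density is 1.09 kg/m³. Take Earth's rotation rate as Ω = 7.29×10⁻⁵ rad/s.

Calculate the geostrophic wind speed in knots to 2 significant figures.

22 knots

Coriolis parameter at 29°S:
f = 2Ω sin φ = 2 × 7.29×10⁻⁵ × sin 29° = 7.07×10⁻⁵ s⁻¹
Pressure gradient: |∂P/∂n| = 500 Pa / 579000 m = 8.64×10⁻⁴ Pa/m
Geostrophic balance (pressure-gradient force = Coriolis force):
V_g = (1/(fρ)) |∂P/∂n| = 8.64×10⁻⁴ / (7.07×10⁻⁵ × 1.09) = 11.2 m/s
Converting: 11.2 m/s × 1.944 = 22 knots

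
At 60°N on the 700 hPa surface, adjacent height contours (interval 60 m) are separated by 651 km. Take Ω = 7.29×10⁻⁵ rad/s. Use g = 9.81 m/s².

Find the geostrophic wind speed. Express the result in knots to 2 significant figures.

14 knots

Coriolis parameter at 60°N:
f = 2Ω sin φ = 2 × 7.29×10⁻⁵ × sin 60° = 1.26×10⁻⁴ s⁻¹
Height gradient: |∂Z/∂n| = 60 m / 651000 m = 9.22×10⁻⁵
On a pressure surface, geostrophic balance gives V_g = (g/f)|∂Z/∂n|:
V_g = 9.81 × 9.22×10⁻⁵ / 1.26×10⁻⁴ = 7.16 m/s
Converting: 7.16 m/s × 1.944 = 14 knots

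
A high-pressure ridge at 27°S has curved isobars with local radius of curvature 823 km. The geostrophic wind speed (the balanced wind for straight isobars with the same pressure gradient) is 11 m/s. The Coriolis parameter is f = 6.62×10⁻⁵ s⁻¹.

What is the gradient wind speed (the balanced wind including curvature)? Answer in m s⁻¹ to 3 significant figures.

15.3 m s⁻¹

Around a high, pressure-gradient force acts outward with centrifugal, so Coriolis balances both:
fV = (1/ρ)|∂P/∂n| + V²/R  →  V² − fR·V + fR·V_g = 0
With fR = 6.62×10⁻⁵ × 823×10³ m = 54.5 m/s:
V = [fR − √((fR)² − 4 fR V_g)]/2 = [54.5 − √(54.5² − 4×54.5×11)]/2 = 15.3 m/s
Supergeostrophic (V > V_g = 11 m/s), as expected around a high.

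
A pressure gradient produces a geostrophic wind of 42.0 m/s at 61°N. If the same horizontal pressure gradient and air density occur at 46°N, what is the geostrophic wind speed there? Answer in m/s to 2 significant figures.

With the same pressure gradient and density, V_g ∝ 1/f ∝ 1/sin φ.
V₂ = V₁ · sin φ₁ / sin φ₂ = 42.0 × sin 61° / sin 46°
V₂ = 42.0 × 0.8746/0.7193 = 51 m/s

51 m/s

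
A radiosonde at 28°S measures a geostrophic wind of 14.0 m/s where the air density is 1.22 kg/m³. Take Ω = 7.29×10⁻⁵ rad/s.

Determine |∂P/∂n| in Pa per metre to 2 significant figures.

Coriolis parameter at 28°S:
f = 2Ω sin φ = 2 × 7.29×10⁻⁵ × sin 28° = 6.84×10⁻⁵ s⁻¹
Geostrophic balance rearranged: |∂P/∂n| = f ρ V_g
|∂P/∂n| = 6.84×10⁻⁵ × 1.22 × 14.0 = 1.17×10⁻³ Pa/m

1.2×10⁻³ Pa/m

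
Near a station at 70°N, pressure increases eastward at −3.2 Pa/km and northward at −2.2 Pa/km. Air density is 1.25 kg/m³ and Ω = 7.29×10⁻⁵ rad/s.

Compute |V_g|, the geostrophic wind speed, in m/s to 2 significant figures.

Coriolis parameter at 70°N:
f = 2Ω sin φ = 2 × 7.29×10⁻⁵ × sin 70° = 1.37×10⁻⁴ s⁻¹
Component geostrophic relations (x east, y north):
u_g = −(1/(fρ)) ∂P/∂y,  v_g = (1/(fρ)) ∂P/∂x
u_g = −(−2.2×10⁻³)/(1.37×10⁻⁴ × 1.25) = 12.8 m/s;  v_g = (−3.2×10⁻³)/(1.37×10⁻⁴ × 1.25) = −18.7 m/s
|V_g| = √(u_g² + v_g²) = 22.7 m/s

23 m/s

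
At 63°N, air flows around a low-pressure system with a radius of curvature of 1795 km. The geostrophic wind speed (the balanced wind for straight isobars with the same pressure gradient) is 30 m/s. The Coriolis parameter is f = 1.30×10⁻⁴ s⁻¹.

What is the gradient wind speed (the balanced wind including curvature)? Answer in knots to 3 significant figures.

Around a low, centrifugal force acts outward with Coriolis, so pressure-gradient force balances both:
(1/ρ)|∂P/∂n| = fV + V²/R  →  V² + fR·V − fR·V_g = 0
With fR = 1.30×10⁻⁴ × 1795×10³ m = 233 m/s:
V = [−fR + √((fR)² + 4 fR V_g)]/2 = [−233 + √(233² + 4×233×30)]/2 = 26.9 m/s
Subgeostrophic (V < V_g = 30 m/s), as expected around a low.
Converting: 26.9 m/s × 1.944 = 52.3 knots

52.3 knots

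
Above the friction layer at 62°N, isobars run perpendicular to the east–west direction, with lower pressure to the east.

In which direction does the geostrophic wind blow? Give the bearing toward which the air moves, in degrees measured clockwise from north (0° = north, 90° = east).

180°

The pressure-gradient force points toward the east (bearing 090°).
Geostrophic balance: in the Northern Hemisphere the Coriolis force deflects motion to the right, so the geostrophic wind blows 90° to the right of the pressure-gradient force (low pressure on the left).
Rotating 090° by 90° clockwise gives 180° — the wind blows toward the south.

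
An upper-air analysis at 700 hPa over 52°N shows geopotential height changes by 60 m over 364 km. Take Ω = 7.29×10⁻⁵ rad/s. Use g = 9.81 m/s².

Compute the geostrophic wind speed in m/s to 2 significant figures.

14 m/s

Coriolis parameter at 52°N:
f = 2Ω sin φ = 2 × 7.29×10⁻⁵ × sin 52° = 1.15×10⁻⁴ s⁻¹
Height gradient: |∂Z/∂n| = 60 m / 364000 m = 1.65×10⁻⁴
On a pressure surface, geostrophic balance gives V_g = (g/f)|∂Z/∂n|:
V_g = 9.81 × 1.65×10⁻⁴ / 1.15×10⁻⁴ = 14.1 m/s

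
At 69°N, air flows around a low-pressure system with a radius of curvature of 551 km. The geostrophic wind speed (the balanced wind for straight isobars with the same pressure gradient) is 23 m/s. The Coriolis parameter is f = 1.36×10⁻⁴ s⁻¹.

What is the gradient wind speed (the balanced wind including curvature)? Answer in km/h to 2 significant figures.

66 km/h

Around a low, centrifugal force acts outward with Coriolis, so pressure-gradient force balances both:
(1/ρ)|∂P/∂n| = fV + V²/R  →  V² + fR·V − fR·V_g = 0
With fR = 1.36×10⁻⁴ × 551×10³ m = 74.9 m/s:
V = [−fR + √((fR)² + 4 fR V_g)]/2 = [−74.9 + √(74.9² + 4×74.9×23)]/2 = 18.5 m/s
Subgeostrophic (V < V_g = 23 m/s), as expected around a low.
Converting: 18.5 m/s × 3.6 = 66 km/h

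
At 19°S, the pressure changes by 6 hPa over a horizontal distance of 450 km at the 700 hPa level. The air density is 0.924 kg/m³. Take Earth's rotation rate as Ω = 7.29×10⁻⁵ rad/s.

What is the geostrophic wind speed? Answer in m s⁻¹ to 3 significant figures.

Coriolis parameter at 19°S:
f = 2Ω sin φ = 2 × 7.29×10⁻⁵ × sin 19° = 4.75×10⁻⁵ s⁻¹
Pressure gradient: |∂P/∂n| = 600 Pa / 450000 m = 1.33×10⁻³ Pa/m
Geostrophic balance (pressure-gradient force = Coriolis force):
V_g = (1/(fρ)) |∂P/∂n| = 1.33×10⁻³ / (4.75×10⁻⁵ × 0.924) = 30.4 m/s

30.4 m s⁻¹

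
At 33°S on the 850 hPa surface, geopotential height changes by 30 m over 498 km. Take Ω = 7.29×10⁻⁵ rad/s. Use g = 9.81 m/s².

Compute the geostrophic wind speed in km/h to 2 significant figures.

Coriolis parameter at 33°S:
f = 2Ω sin φ = 2 × 7.29×10⁻⁵ × sin 33° = 7.94×10⁻⁵ s⁻¹
Height gradient: |∂Z/∂n| = 30 m / 498000 m = 6.02×10⁻⁵
On a pressure surface, geostrophic balance gives V_g = (g/f)|∂Z/∂n|:
V_g = 9.81 × 6.02×10⁻⁵ / 7.94×10⁻⁵ = 7.44 m/s
Converting: 7.44 m/s × 3.6 = 27 km/h

27 km/h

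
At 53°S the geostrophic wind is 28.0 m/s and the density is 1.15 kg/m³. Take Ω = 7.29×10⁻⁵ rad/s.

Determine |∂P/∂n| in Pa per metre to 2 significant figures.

3.7×10⁻³ Pa/m

Coriolis parameter at 53°S:
f = 2Ω sin φ = 2 × 7.29×10⁻⁵ × sin 53° = 1.16×10⁻⁴ s⁻¹
Geostrophic balance rearranged: |∂P/∂n| = f ρ V_g
|∂P/∂n| = 1.16×10⁻⁴ × 1.15 × 28.0 = 3.75×10⁻³ Pa/m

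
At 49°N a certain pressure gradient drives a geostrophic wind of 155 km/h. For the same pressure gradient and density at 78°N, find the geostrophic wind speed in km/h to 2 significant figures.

120 km/h

With the same pressure gradient and density, V_g ∝ 1/f ∝ 1/sin φ.
V₂ = V₁ · sin φ₁ / sin φ₂ = 155 × sin 49° / sin 78°
V₂ = 155 × 0.7547/0.9781 = 120 km/h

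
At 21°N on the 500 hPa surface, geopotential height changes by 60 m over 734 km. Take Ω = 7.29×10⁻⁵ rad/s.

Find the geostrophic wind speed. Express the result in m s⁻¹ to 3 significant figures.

Coriolis parameter at 21°N:
f = 2Ω sin φ = 2 × 7.29×10⁻⁵ × sin 21° = 5.23×10⁻⁵ s⁻¹
Height gradient: |∂Z/∂n| = 60 m / 734000 m = 8.17×10⁻⁵
On a pressure surface, geostrophic balance gives V_g = (g/f)|∂Z/∂n|:
V_g = 9.81 × 8.17×10⁻⁵ / 5.23×10⁻⁵ = 15.3 m/s

15.3 m s⁻¹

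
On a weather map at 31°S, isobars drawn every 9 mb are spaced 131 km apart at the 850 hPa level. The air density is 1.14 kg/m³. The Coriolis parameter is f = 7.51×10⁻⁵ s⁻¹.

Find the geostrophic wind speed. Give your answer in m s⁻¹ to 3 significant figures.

80.2 m s⁻¹

Pressure gradient: |∂P/∂n| = 900 Pa / 131000 m = 6.87×10⁻³ Pa/m
Geostrophic balance (pressure-gradient force = Coriolis force):
V_g = (1/(fρ)) |∂P/∂n| = 6.87×10⁻³ / (7.51×10⁻⁵ × 1.14) = 80.2 m/s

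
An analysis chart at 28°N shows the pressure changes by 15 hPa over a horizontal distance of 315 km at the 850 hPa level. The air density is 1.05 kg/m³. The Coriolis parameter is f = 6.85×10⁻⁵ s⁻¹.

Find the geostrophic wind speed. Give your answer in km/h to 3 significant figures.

238 km/h

Pressure gradient: |∂P/∂n| = 1500 Pa / 315000 m = 4.76×10⁻³ Pa/m
Geostrophic balance (pressure-gradient force = Coriolis force):
V_g = (1/(fρ)) |∂P/∂n| = 4.76×10⁻³ / (6.85×10⁻⁵ × 1.05) = 66.2 m/s
Converting: 66.2 m/s × 3.6 = 238 km/h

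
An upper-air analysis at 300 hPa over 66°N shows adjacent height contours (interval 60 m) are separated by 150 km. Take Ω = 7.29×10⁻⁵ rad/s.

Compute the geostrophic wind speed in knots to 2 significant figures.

57 knots

Coriolis parameter at 66°N:
f = 2Ω sin φ = 2 × 7.29×10⁻⁵ × sin 66° = 1.33×10⁻⁴ s⁻¹
Height gradient: |∂Z/∂n| = 60 m / 150000 m = 4.00×10⁻⁴
On a pressure surface, geostrophic balance gives V_g = (g/f)|∂Z/∂n|:
V_g = 9.81 × 4.00×10⁻⁴ / 1.33×10⁻⁴ = 29.5 m/s
Converting: 29.5 m/s × 1.944 = 57 knots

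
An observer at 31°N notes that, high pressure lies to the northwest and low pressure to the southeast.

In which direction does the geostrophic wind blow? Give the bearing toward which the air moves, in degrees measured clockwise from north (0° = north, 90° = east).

225°

The pressure-gradient force points toward the southeast (bearing 135°).
Geostrophic balance: in the Northern Hemisphere the Coriolis force deflects motion to the right, so the geostrophic wind blows 90° to the right of the pressure-gradient force (low pressure on the left).
Rotating 135° by 90° clockwise gives 225° — the wind blows toward the southwest.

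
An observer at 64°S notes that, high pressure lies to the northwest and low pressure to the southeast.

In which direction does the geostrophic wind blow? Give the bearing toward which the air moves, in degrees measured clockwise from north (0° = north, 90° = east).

045°

The pressure-gradient force points toward the southeast (bearing 135°).
Geostrophic balance: in the Southern Hemisphere the Coriolis force deflects motion to the left, so the geostrophic wind blows 90° to the left of the pressure-gradient force (low pressure on the right).
Rotating 135° by 90° counterclockwise gives 045° — the wind blows toward the northeast.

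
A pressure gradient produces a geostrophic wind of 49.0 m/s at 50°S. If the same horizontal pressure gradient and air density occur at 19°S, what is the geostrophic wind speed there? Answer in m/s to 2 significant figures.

120 m/s

With the same pressure gradient and density, V_g ∝ 1/f ∝ 1/sin φ.
V₂ = V₁ · sin φ₁ / sin φ₂ = 49.0 × sin 50° / sin 19°
V₂ = 49.0 × 0.7660/0.3256 = 120 m/s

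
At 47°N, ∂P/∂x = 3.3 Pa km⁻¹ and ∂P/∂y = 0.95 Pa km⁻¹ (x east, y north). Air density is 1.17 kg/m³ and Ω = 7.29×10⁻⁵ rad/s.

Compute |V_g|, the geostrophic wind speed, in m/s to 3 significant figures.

27.5 m/s

Coriolis parameter at 47°N:
f = 2Ω sin φ = 2 × 7.29×10⁻⁵ × sin 47° = 1.07×10⁻⁴ s⁻¹
Component geostrophic relations (x east, y north):
u_g = −(1/(fρ)) ∂P/∂y,  v_g = (1/(fρ)) ∂P/∂x
u_g = −(0.95×10⁻³)/(1.07×10⁻⁴ × 1.17) = −7.61 m/s;  v_g = (3.3×10⁻³)/(1.07×10⁻⁴ × 1.17) = 26.5 m/s
|V_g| = √(u_g² + v_g²) = 27.5 m/s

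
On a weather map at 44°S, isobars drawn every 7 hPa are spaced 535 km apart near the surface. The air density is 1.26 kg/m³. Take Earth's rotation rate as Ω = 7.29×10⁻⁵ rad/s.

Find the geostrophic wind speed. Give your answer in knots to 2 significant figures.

20 knots

Coriolis parameter at 44°S:
f = 2Ω sin φ = 2 × 7.29×10⁻⁵ × sin 44° = 1.01×10⁻⁴ s⁻¹
Pressure gradient: |∂P/∂n| = 700 Pa / 535000 m = 1.31×10⁻³ Pa/m
Geostrophic balance (pressure-gradient force = Coriolis force):
V_g = (1/(fρ)) |∂P/∂n| = 1.31×10⁻³ / (1.01×10⁻⁴ × 1.26) = 10.3 m/s
Converting: 10.3 m/s × 1.944 = 20 knots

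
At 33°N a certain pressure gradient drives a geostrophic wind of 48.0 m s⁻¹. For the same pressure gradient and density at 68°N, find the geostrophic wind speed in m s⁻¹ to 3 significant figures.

28.2 m s⁻¹

With the same pressure gradient and density, V_g ∝ 1/f ∝ 1/sin φ.
V₂ = V₁ · sin φ₁ / sin φ₂ = 48.0 × sin 33° / sin 68°
V₂ = 48.0 × 0.5446/0.9272 = 28.2 m s⁻¹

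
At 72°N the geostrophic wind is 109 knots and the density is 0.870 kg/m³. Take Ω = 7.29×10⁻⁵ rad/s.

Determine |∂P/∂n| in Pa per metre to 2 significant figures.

Coriolis parameter at 72°N:
f = 2Ω sin φ = 2 × 7.29×10⁻⁵ × sin 72° = 1.39×10⁻⁴ s⁻¹
Wind speed in SI: 109 knots = 56.1 m/s
Geostrophic balance rearranged: |∂P/∂n| = f ρ V_g
|∂P/∂n| = 1.39×10⁻⁴ × 0.870 × 56.1 = 6.76×10⁻³ Pa/m

6.8×10⁻³ Pa/m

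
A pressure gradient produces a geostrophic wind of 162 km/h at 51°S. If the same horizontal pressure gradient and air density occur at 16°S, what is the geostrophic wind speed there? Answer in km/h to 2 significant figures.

460 km/h

With the same pressure gradient and density, V_g ∝ 1/f ∝ 1/sin φ.
V₂ = V₁ · sin φ₁ / sin φ₂ = 162 × sin 51° / sin 16°
V₂ = 162 × 0.7771/0.2756 = 460 km/h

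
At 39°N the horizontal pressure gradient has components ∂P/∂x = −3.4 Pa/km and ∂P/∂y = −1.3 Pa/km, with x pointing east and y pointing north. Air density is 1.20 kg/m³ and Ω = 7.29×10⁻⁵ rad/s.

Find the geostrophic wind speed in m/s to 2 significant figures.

33 m/s

Coriolis parameter at 39°N:
f = 2Ω sin φ = 2 × 7.29×10⁻⁵ × sin 39° = 9.18×10⁻⁵ s⁻¹
Component geostrophic relations (x east, y north):
u_g = −(1/(fρ)) ∂P/∂y,  v_g = (1/(fρ)) ∂P/∂x
u_g = −(−1.3×10⁻³)/(9.18×10⁻⁵ × 1.20) = 11.8 m/s;  v_g = (−3.4×10⁻³)/(9.18×10⁻⁵ × 1.20) = −30.9 m/s
|V_g| = √(u_g² + v_g²) = 33.1 m/s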